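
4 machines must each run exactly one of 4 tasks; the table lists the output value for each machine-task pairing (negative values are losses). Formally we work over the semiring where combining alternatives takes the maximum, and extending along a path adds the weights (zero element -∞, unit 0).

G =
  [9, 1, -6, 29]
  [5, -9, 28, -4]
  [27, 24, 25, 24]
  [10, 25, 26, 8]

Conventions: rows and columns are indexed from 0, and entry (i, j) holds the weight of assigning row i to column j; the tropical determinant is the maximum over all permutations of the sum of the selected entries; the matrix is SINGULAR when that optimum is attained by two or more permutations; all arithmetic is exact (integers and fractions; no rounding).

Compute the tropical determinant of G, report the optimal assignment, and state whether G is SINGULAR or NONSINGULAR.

σ = (0, 1, 2, 3): 9 + (-9) + 25 + 8 = 33
σ = (0, 1, 3, 2): 9 + (-9) + 24 + 26 = 50
σ = (0, 2, 1, 3): 9 + 28 + 24 + 8 = 69
σ = (0, 2, 3, 1): 9 + 28 + 24 + 25 = 86
σ = (0, 3, 1, 2): 9 + (-4) + 24 + 26 = 55
σ = (0, 3, 2, 1): 9 + (-4) + 25 + 25 = 55
σ = (1, 0, 2, 3): 1 + 5 + 25 + 8 = 39
σ = (1, 0, 3, 2): 1 + 5 + 24 + 26 = 56
σ = (1, 2, 0, 3): 1 + 28 + 27 + 8 = 64
σ = (1, 2, 3, 0): 1 + 28 + 24 + 10 = 63
σ = (1, 3, 0, 2): 1 + (-4) + 27 + 26 = 50
σ = (1, 3, 2, 0): 1 + (-4) + 25 + 10 = 32
σ = (2, 0, 1, 3): (-6) + 5 + 24 + 8 = 31
σ = (2, 0, 3, 1): (-6) + 5 + 24 + 25 = 48
σ = (2, 1, 0, 3): (-6) + (-9) + 27 + 8 = 20
σ = (2, 1, 3, 0): (-6) + (-9) + 24 + 10 = 19
σ = (2, 3, 0, 1): (-6) + (-4) + 27 + 25 = 42
σ = (2, 3, 1, 0): (-6) + (-4) + 24 + 10 = 24
σ = (3, 0, 1, 2): 29 + 5 + 24 + 26 = 84
σ = (3, 0, 2, 1): 29 + 5 + 25 + 25 = 84
σ = (3, 1, 0, 2): 29 + (-9) + 27 + 26 = 73
σ = (3, 1, 2, 0): 29 + (-9) + 25 + 10 = 55
σ = (3, 2, 0, 1): 29 + 28 + 27 + 25 = 109
σ = (3, 2, 1, 0): 29 + 28 + 24 + 10 = 91
Optimal value attained by: σ = (3, 2, 0, 1).
Answer: det⊕(G) = 109; verdict: NONSINGULAR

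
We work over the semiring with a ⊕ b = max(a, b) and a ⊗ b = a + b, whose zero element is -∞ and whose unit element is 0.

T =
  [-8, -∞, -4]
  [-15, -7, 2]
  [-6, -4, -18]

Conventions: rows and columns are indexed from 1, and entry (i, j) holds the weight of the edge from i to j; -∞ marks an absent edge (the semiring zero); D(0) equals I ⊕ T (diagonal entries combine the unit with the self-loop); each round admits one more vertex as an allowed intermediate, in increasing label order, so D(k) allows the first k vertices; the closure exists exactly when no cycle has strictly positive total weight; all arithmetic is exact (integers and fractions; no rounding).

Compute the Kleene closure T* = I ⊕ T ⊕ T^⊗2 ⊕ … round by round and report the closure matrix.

D(0):
  [0, -∞, -4]
  [-15, 0, 2]
  [-6, -4, 0]
D(1):
  [0, -∞, -4]
  [-15, 0, 2]
  [-6, -4, 0]
D(2):
  [0, -∞, -4]
  [-15, 0, 2]
  [-6, -4, 0]
D(3):
  [0, -8, -4]
  [-4, 0, 2]
  [-6, -4, 0]
Answer: T* = [[0, -8, -4], [-4, 0, 2], [-6, -4, 0]]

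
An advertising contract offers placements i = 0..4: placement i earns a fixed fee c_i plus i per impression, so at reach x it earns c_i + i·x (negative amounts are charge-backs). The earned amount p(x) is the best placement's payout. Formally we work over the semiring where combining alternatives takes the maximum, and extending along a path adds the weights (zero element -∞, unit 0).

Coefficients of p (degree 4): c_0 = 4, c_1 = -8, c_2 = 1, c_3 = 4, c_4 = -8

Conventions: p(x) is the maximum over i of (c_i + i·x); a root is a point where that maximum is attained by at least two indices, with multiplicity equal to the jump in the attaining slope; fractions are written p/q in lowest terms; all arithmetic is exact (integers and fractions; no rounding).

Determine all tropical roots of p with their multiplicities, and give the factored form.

hull edge (i=0, c=4) to (i=3, c=4): slope 0, span 3
hull edge (i=3, c=4) to (i=4, c=-8): slope -12, span 1
Factored form: p(x) = -8 ⊗ (x ⊕ 0) ⊗ (x ⊕ 0) ⊗ (x ⊕ 0) ⊗ (x ⊕ 12)
Answer: roots = 0 (mult 3), 12 (mult 1)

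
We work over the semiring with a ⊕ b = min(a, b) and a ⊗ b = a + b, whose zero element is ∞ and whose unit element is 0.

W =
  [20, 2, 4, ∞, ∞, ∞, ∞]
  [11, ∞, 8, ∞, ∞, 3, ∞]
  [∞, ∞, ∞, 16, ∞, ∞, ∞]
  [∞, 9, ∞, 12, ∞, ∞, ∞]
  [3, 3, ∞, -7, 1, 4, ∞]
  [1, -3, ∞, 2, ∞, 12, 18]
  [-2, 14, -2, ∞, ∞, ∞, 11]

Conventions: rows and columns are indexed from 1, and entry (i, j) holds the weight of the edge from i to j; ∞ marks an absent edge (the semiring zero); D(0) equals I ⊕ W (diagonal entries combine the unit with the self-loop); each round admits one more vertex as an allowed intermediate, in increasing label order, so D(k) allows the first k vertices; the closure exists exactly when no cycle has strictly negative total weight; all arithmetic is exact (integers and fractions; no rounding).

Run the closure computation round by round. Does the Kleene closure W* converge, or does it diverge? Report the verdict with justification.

D(0):
  [0, 2, 4, ∞, ∞, ∞, ∞]
  [11, 0, 8, ∞, ∞, 3, ∞]
  [∞, ∞, 0, 16, ∞, ∞, ∞]
  [∞, 9, ∞, 0, ∞, ∞, ∞]
  [3, 3, ∞, -7, 0, 4, ∞]
  [1, -3, ∞, 2, ∞, 0, 18]
  [-2, 14, -2, ∞, ∞, ∞, 0]
D(1):
  [0, 2, 4, ∞, ∞, ∞, ∞]
  [11, 0, 8, ∞, ∞, 3, ∞]
  [∞, ∞, 0, 16, ∞, ∞, ∞]
  [∞, 9, ∞, 0, ∞, ∞, ∞]
  [3, 3, 7, -7, 0, 4, ∞]
  [1, -3, 5, 2, ∞, 0, 18]
  [-2, 0, -2, ∞, ∞, ∞, 0]
D(2):
  [0, 2, 4, ∞, ∞, 5, ∞]
  [11, 0, 8, ∞, ∞, 3, ∞]
  [∞, ∞, 0, 16, ∞, ∞, ∞]
  [20, 9, 17, 0, ∞, 12, ∞]
  [3, 3, 7, -7, 0, 4, ∞]
  [1, -3, 5, 2, ∞, 0, 18]
  [-2, 0, -2, ∞, ∞, 3, 0]
D(3):
  [0, 2, 4, 20, ∞, 5, ∞]
  [11, 0, 8, 24, ∞, 3, ∞]
  [∞, ∞, 0, 16, ∞, ∞, ∞]
  [20, 9, 17, 0, ∞, 12, ∞]
  [3, 3, 7, -7, 0, 4, ∞]
  [1, -3, 5, 2, ∞, 0, 18]
  [-2, 0, -2, 14, ∞, 3, 0]
D(4):
  [0, 2, 4, 20, ∞, 5, ∞]
  [11, 0, 8, 24, ∞, 3, ∞]
  [36, 25, 0, 16, ∞, 28, ∞]
  [20, 9, 17, 0, ∞, 12, ∞]
  [3, 2, 7, -7, 0, 4, ∞]
  [1, -3, 5, 2, ∞, 0, 18]
  [-2, 0, -2, 14, ∞, 3, 0]
D(5):
  [0, 2, 4, 20, ∞, 5, ∞]
  [11, 0, 8, 24, ∞, 3, ∞]
  [36, 25, 0, 16, ∞, 28, ∞]
  [20, 9, 17, 0, ∞, 12, ∞]
  [3, 2, 7, -7, 0, 4, ∞]
  [1, -3, 5, 2, ∞, 0, 18]
  [-2, 0, -2, 14, ∞, 3, 0]
D(6):
  [0, 2, 4, 7, ∞, 5, 23]
  [4, 0, 8, 5, ∞, 3, 21]
  [29, 25, 0, 16, ∞, 28, 46]
  [13, 9, 17, 0, ∞, 12, 30]
  [3, 1, 7, -7, 0, 4, 22]
  [1, -3, 5, 2, ∞, 0, 18]
  [-2, 0, -2, 5, ∞, 3, 0]
D(7):
  [0, 2, 4, 7, ∞, 5, 23]
  [4, 0, 8, 5, ∞, 3, 21]
  [29, 25, 0, 16, ∞, 28, 46]
  [13, 9, 17, 0, ∞, 12, 30]
  [3, 1, 7, -7, 0, 4, 22]
  [1, -3, 5, 2, ∞, 0, 18]
  [-2, 0, -2, 5, ∞, 3, 0]
Key observation: every diagonal entry stays at the unit through all rounds, so no improving cycle exists.
Answer: CONVERGES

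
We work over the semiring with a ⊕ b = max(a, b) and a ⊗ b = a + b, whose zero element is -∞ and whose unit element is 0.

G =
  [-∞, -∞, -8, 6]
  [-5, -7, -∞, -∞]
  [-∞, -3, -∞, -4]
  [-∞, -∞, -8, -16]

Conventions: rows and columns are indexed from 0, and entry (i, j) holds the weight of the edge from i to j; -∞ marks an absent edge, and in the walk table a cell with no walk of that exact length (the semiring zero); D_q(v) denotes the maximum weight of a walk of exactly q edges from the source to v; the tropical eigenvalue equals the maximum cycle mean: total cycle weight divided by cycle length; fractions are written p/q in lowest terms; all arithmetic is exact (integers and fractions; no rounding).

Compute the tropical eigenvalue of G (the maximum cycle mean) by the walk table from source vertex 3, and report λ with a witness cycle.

q=0: [-∞, -∞, -∞, 0]
q=1: [-∞, -∞, -8, -16]
q=2: [-∞, -11, -24, -12]
q=3: [-16, -18, -20, -28]
q=4: [-23, -23, -24, -10]
Optimal cycle mean attained by: cycle 0->3->2->1->0, total 6 + (-8) + (-3) + (-5), length 4.
Answer: λ = -5/2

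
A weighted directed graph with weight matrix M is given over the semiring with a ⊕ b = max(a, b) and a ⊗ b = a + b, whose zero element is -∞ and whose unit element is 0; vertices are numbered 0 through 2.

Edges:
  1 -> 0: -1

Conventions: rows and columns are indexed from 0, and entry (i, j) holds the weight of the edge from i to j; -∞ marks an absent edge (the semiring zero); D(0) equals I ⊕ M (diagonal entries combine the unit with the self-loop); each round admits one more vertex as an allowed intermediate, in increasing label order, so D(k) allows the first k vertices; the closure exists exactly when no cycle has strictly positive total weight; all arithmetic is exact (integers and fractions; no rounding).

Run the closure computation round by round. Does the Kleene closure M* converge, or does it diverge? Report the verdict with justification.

D(0):
  [0, -∞, -∞]
  [-1, 0, -∞]
  [-∞, -∞, 0]
D(1):
  [0, -∞, -∞]
  [-1, 0, -∞]
  [-∞, -∞, 0]
D(2):
  [0, -∞, -∞]
  [-1, 0, -∞]
  [-∞, -∞, 0]
D(3):
  [0, -∞, -∞]
  [-1, 0, -∞]
  [-∞, -∞, 0]
Key observation: every diagonal entry stays at the unit through all rounds, so no improving cycle exists.
Answer: CONVERGES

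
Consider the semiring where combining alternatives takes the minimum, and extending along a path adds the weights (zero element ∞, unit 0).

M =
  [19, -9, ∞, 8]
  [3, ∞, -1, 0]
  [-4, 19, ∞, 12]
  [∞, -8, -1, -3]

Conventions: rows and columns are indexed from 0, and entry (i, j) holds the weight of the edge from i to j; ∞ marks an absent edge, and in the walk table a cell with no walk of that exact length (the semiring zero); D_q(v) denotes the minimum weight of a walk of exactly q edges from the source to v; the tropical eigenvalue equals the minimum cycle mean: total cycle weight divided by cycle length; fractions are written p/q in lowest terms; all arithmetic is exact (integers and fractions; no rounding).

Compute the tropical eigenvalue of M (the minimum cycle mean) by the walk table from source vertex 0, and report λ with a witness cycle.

q=0: [0, ∞, ∞, ∞]
q=1: [19, -9, ∞, 8]
q=2: [-6, 0, -10, -9]
q=3: [-14, -17, -10, -12]
q=4: [-14, -23, -18, -17]
Optimal cycle mean attained by: cycle 0->1->2->0, total (-9) + (-1) + (-4), length 3.
Answer: λ = -14/3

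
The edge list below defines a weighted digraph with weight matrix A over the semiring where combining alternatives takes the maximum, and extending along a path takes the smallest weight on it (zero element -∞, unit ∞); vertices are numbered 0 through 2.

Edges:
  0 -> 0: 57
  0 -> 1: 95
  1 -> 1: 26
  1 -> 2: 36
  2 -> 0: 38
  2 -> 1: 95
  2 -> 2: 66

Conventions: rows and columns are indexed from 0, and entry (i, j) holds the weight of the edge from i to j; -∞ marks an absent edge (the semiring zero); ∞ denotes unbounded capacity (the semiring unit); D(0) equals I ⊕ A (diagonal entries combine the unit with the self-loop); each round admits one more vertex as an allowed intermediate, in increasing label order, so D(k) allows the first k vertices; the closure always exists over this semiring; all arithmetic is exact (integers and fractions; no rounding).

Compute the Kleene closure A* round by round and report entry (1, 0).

D(0):
  [∞, 95, -∞]
  [-∞, ∞, 36]
  [38, 95, ∞]
D(1):
  [∞, 95, -∞]
  [-∞, ∞, 36]
  [38, 95, ∞]
D(2):
  [∞, 95, 36]
  [-∞, ∞, 36]
  [38, 95, ∞]
D(3):
  [∞, 95, 36]
  [36, ∞, 36]
  [38, 95, ∞]
Answer: A*[1][0] = 36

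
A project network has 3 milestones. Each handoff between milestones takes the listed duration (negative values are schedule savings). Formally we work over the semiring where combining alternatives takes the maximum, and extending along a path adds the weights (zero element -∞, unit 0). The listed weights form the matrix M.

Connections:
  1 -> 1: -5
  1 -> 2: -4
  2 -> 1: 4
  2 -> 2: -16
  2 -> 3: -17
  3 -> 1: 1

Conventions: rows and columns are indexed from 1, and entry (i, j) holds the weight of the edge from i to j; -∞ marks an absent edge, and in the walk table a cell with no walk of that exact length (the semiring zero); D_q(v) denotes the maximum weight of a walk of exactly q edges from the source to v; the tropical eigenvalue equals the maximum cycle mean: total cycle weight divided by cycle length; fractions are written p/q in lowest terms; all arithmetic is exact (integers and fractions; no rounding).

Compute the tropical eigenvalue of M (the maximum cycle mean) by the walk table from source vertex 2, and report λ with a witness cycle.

q=0: [-∞, 0, -∞]
q=1: [4, -16, -17]
q=2: [-1, 0, -33]
q=3: [4, -5, -17]
Optimal cycle mean attained by: cycle 1->2->1, total (-4) + 4, length 2.
Answer: λ = 0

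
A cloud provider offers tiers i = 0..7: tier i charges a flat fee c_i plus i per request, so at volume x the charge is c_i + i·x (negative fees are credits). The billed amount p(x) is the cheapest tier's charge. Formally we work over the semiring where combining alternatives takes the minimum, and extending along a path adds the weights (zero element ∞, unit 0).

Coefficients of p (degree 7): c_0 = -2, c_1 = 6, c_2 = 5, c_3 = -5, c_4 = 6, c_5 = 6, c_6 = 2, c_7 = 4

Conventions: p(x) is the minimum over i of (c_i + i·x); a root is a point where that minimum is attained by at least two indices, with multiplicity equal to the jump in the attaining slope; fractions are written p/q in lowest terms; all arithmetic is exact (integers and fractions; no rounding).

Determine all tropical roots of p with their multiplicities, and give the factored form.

hull edge (i=0, c=-2) to (i=3, c=-5): slope -1, span 3
hull edge (i=3, c=-5) to (i=7, c=4): slope 9/4, span 4
Factored form: p(x) = 4 ⊗ (x ⊕ (-9/4)) ⊗ (x ⊕ (-9/4)) ⊗ (x ⊕ (-9/4)) ⊗ (x ⊕ (-9/4)) ⊗ (x ⊕ 1) ⊗ (x ⊕ 1) ⊗ (x ⊕ 1)
Answer: roots = -9/4 (mult 4), 1 (mult 3)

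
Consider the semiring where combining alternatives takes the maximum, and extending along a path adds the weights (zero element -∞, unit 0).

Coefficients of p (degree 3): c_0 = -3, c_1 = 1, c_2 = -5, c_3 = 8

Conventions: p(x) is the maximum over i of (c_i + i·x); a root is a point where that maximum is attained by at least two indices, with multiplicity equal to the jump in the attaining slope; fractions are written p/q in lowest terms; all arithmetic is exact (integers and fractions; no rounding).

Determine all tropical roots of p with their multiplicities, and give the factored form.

hull edge (i=0, c=-3) to (i=1, c=1): slope 4, span 1
hull edge (i=1, c=1) to (i=3, c=8): slope 7/2, span 2
Factored form: p(x) = 8 ⊗ (x ⊕ (-4)) ⊗ (x ⊕ (-7/2)) ⊗ (x ⊕ (-7/2))
Answer: roots = -4 (mult 1), -7/2 (mult 2)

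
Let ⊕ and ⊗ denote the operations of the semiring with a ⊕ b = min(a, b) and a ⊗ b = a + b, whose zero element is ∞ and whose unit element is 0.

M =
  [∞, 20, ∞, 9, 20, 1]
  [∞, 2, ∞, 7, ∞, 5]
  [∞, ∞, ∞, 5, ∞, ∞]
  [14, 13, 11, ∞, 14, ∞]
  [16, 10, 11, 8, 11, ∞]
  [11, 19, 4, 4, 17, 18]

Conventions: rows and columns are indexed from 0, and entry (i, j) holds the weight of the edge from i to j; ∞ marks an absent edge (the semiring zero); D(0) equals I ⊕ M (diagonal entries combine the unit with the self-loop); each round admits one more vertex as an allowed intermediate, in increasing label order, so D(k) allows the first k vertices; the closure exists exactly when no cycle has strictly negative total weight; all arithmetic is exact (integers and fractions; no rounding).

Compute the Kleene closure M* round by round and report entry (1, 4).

D(0):
  [0, 20, ∞, 9, 20, 1]
  [∞, 0, ∞, 7, ∞, 5]
  [∞, ∞, 0, 5, ∞, ∞]
  [14, 13, 11, 0, 14, ∞]
  [16, 10, 11, 8, 0, ∞]
  [11, 19, 4, 4, 17, 0]
D(1):
  [0, 20, ∞, 9, 20, 1]
  [∞, 0, ∞, 7, ∞, 5]
  [∞, ∞, 0, 5, ∞, ∞]
  [14, 13, 11, 0, 14, 15]
  [16, 10, 11, 8, 0, 17]
  [11, 19, 4, 4, 17, 0]
D(2):
  [0, 20, ∞, 9, 20, 1]
  [∞, 0, ∞, 7, ∞, 5]
  [∞, ∞, 0, 5, ∞, ∞]
  [14, 13, 11, 0, 14, 15]
  [16, 10, 11, 8, 0, 15]
  [11, 19, 4, 4, 17, 0]
D(3):
  [0, 20, ∞, 9, 20, 1]
  [∞, 0, ∞, 7, ∞, 5]
  [∞, ∞, 0, 5, ∞, ∞]
  [14, 13, 11, 0, 14, 15]
  [16, 10, 11, 8, 0, 15]
  [11, 19, 4, 4, 17, 0]
D(4):
  [0, 20, 20, 9, 20, 1]
  [21, 0, 18, 7, 21, 5]
  [19, 18, 0, 5, 19, 20]
  [14, 13, 11, 0, 14, 15]
  [16, 10, 11, 8, 0, 15]
  [11, 17, 4, 4, 17, 0]
D(5):
  [0, 20, 20, 9, 20, 1]
  [21, 0, 18, 7, 21, 5]
  [19, 18, 0, 5, 19, 20]
  [14, 13, 11, 0, 14, 15]
  [16, 10, 11, 8, 0, 15]
  [11, 17, 4, 4, 17, 0]
D(6):
  [0, 18, 5, 5, 18, 1]
  [16, 0, 9, 7, 21, 5]
  [19, 18, 0, 5, 19, 20]
  [14, 13, 11, 0, 14, 15]
  [16, 10, 11, 8, 0, 15]
  [11, 17, 4, 4, 17, 0]
Answer: M*[1][4] = 21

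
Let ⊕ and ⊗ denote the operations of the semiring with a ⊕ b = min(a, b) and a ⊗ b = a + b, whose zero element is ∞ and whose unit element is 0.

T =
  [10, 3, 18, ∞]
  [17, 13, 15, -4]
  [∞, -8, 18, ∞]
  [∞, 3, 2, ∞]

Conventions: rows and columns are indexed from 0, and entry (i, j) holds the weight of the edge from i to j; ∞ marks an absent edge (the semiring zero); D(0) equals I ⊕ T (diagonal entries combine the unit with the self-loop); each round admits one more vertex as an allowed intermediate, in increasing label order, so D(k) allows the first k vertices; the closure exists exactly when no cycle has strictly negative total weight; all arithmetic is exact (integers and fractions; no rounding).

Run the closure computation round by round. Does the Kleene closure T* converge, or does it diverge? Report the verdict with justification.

D(0):
  [0, 3, 18, ∞]
  [17, 0, 15, -4]
  [∞, -8, 0, ∞]
  [∞, 3, 2, 0]
D(1):
  [0, 3, 18, ∞]
  [17, 0, 15, -4]
  [∞, -8, 0, ∞]
  [∞, 3, 2, 0]
Detection: at round 2, diagonal entry (3, 3) turns strictly negative.
Key observation: the cycle 3->1->3 has total weight 3 + (-4), which is strictly negative.
Answer: DIVERGES — negative cycle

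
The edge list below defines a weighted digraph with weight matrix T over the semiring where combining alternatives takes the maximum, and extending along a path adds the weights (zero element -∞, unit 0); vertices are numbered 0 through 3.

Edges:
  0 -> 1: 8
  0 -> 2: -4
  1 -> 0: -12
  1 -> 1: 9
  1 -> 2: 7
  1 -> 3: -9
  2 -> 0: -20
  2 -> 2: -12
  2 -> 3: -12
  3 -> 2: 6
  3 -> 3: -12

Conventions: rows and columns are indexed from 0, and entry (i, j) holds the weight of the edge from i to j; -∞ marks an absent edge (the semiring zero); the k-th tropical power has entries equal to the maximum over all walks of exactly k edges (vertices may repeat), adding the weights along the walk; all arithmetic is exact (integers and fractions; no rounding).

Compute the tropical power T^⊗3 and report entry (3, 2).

T^⊗2:
  [-4, 17, 15, -1]
  [-3, 18, 16, 0]
  [-32, -12, -6, -24]
  [-14, -∞, -6, -6]
T^⊗3:
  [5, 26, 24, 8]
  [6, 27, 25, 9]
  [-24, -3, -5, -18]
  [-26, -6, 0, -18]
Key observation: the optimum is the walk 3->2->3->2, with weight 6 + (-12) + 6 = 0.
Optimal value attained by: walk 3->2->3->2.
Answer: (T^⊗3)[3][2] = 0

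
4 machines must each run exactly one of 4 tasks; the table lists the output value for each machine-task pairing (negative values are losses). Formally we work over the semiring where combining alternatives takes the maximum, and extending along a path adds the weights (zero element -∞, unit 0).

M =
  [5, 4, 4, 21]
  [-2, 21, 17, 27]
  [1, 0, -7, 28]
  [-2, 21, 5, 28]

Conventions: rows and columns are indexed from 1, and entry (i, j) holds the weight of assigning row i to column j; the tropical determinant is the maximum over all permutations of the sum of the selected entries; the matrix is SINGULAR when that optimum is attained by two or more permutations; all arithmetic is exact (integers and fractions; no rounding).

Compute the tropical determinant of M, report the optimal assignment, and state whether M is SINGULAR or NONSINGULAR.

σ = (1, 2, 3, 4): 5 + 21 + (-7) + 28 = 47
σ = (1, 2, 4, 3): 5 + 21 + 28 + 5 = 59
σ = (1, 3, 2, 4): 5 + 17 + 0 + 28 = 50
σ = (1, 3, 4, 2): 5 + 17 + 28 + 21 = 71
σ = (1, 4, 2, 3): 5 + 27 + 0 + 5 = 37
σ = (1, 4, 3, 2): 5 + 27 + (-7) + 21 = 46
σ = (2, 1, 3, 4): 4 + (-2) + (-7) + 28 = 23
σ = (2, 1, 4, 3): 4 + (-2) + 28 + 5 = 35
σ = (2, 3, 1, 4): 4 + 17 + 1 + 28 = 50
σ = (2, 3, 4, 1): 4 + 17 + 28 + (-2) = 47
σ = (2, 4, 1, 3): 4 + 27 + 1 + 5 = 37
σ = (2, 4, 3, 1): 4 + 27 + (-7) + (-2) = 22
σ = (3, 1, 2, 4): 4 + (-2) + 0 + 28 = 30
σ = (3, 1, 4, 2): 4 + (-2) + 28 + 21 = 51
σ = (3, 2, 1, 4): 4 + 21 + 1 + 28 = 54
σ = (3, 2, 4, 1): 4 + 21 + 28 + (-2) = 51
σ = (3, 4, 1, 2): 4 + 27 + 1 + 21 = 53
σ = (3, 4, 2, 1): 4 + 27 + 0 + (-2) = 29
σ = (4, 1, 2, 3): 21 + (-2) + 0 + 5 = 24
σ = (4, 1, 3, 2): 21 + (-2) + (-7) + 21 = 33
σ = (4, 2, 1, 3): 21 + 21 + 1 + 5 = 48
σ = (4, 2, 3, 1): 21 + 21 + (-7) + (-2) = 33
σ = (4, 3, 1, 2): 21 + 17 + 1 + 21 = 60
σ = (4, 3, 2, 1): 21 + 17 + 0 + (-2) = 36
Optimal value attained by: σ = (1, 3, 4, 2).
Answer: det⊕(M) = 71; verdict: NONSINGULAR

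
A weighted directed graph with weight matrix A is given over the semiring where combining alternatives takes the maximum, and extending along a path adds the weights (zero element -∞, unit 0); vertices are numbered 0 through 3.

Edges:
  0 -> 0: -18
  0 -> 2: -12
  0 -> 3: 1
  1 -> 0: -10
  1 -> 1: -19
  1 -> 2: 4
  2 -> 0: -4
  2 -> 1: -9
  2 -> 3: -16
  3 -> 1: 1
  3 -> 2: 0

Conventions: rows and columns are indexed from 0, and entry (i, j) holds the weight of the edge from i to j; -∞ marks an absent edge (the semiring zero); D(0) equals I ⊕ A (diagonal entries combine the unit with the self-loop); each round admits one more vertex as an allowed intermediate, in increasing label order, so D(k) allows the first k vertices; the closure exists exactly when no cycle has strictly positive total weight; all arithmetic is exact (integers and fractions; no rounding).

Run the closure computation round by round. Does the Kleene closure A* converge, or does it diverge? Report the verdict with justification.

D(0):
  [0, -∞, -12, 1]
  [-10, 0, 4, -∞]
  [-4, -9, 0, -16]
  [-∞, 1, 0, 0]
D(1):
  [0, -∞, -12, 1]
  [-10, 0, 4, -9]
  [-4, -9, 0, -3]
  [-∞, 1, 0, 0]
D(2):
  [0, -∞, -12, 1]
  [-10, 0, 4, -9]
  [-4, -9, 0, -3]
  [-9, 1, 5, 0]
Detection: at round 3, diagonal entry (3, 3) turns strictly positive.
Key observation: the cycle 3->1->2->0->3 has total weight 1 + 4 + (-4) + 1, which is strictly positive.
Answer: DIVERGES — positive cycle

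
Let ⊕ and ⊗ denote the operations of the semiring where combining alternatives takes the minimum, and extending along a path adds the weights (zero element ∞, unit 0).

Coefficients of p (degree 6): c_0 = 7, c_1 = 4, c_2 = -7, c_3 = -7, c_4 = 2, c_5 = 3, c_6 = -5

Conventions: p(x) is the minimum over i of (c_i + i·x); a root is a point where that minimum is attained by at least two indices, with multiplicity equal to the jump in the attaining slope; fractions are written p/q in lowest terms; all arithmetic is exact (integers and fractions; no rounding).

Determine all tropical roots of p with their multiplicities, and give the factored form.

hull edge (i=0, c=7) to (i=2, c=-7): slope -7, span 2
hull edge (i=2, c=-7) to (i=3, c=-7): slope 0, span 1
hull edge (i=3, c=-7) to (i=6, c=-5): slope 2/3, span 3
Factored form: p(x) = -5 ⊗ (x ⊕ (-2/3)) ⊗ (x ⊕ (-2/3)) ⊗ (x ⊕ (-2/3)) ⊗ (x ⊕ 0) ⊗ (x ⊕ 7) ⊗ (x ⊕ 7)
Answer: roots = -2/3 (mult 3), 0 (mult 1), 7 (mult 2)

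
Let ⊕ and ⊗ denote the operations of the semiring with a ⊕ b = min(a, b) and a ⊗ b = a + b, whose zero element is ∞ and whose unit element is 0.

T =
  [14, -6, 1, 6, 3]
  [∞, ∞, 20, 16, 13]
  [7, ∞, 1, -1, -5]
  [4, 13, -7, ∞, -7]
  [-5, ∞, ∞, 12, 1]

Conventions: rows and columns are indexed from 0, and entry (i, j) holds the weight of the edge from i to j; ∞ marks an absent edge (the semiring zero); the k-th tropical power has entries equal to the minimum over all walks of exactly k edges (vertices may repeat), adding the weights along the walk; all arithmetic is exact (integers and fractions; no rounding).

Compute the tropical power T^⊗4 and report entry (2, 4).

T^⊗2:
  [-2, 8, -1, 0, -4]
  [8, 29, 9, 19, 9]
  [-10, 1, -8, 0, -8]
  [-12, -2, -6, -8, -12]
  [-4, -11, -4, 1, -2]
T^⊗3:
  [-9, -8, -7, -2, -7]
  [4, 2, 9, 8, 4]
  [-13, -16, -9, -9, -13]
  [-17, -18, -15, -7, -15]
  [-7, -10, -6, -5, -9]
T^⊗4:
  [-12, -15, -9, -8, -12]
  [-1, -2, 1, 8, 1]
  [-18, -19, -16, -10, -16]
  [-20, -23, -16, -16, -20]
  [-14, -13, -12, -7, -12]
Key observation: the optimum is the walk 2->3->2->3->4, with weight (-1) + (-7) + (-1) + (-7) = -16.
Optimal value attained by: walk 2->3->2->3->4.
Answer: (T^⊗4)[2][4] = -16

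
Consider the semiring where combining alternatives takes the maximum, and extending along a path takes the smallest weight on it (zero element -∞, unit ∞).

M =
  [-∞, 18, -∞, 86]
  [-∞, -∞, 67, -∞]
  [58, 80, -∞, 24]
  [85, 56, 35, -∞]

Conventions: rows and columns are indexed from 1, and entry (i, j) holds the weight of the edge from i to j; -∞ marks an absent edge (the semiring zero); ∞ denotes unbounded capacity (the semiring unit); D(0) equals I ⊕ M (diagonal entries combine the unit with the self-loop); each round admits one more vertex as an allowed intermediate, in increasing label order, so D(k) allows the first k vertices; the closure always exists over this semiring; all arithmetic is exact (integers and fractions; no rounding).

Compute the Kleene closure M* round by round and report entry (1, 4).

D(0):
  [∞, 18, -∞, 86]
  [-∞, ∞, 67, -∞]
  [58, 80, ∞, 24]
  [85, 56, 35, ∞]
D(1):
  [∞, 18, -∞, 86]
  [-∞, ∞, 67, -∞]
  [58, 80, ∞, 58]
  [85, 56, 35, ∞]
D(2):
  [∞, 18, 18, 86]
  [-∞, ∞, 67, -∞]
  [58, 80, ∞, 58]
  [85, 56, 56, ∞]
D(3):
  [∞, 18, 18, 86]
  [58, ∞, 67, 58]
  [58, 80, ∞, 58]
  [85, 56, 56, ∞]
D(4):
  [∞, 56, 56, 86]
  [58, ∞, 67, 58]
  [58, 80, ∞, 58]
  [85, 56, 56, ∞]
Answer: M*[1][4] = 86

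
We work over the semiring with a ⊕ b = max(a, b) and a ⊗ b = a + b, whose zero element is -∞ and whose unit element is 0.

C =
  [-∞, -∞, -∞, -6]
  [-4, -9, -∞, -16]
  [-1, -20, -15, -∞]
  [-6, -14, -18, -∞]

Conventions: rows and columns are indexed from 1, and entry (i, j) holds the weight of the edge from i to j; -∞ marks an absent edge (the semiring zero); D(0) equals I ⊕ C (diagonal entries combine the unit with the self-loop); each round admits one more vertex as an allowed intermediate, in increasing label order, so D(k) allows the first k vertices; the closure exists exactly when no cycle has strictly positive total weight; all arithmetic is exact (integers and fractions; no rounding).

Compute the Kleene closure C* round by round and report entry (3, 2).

D(0):
  [0, -∞, -∞, -6]
  [-4, 0, -∞, -16]
  [-1, -20, 0, -∞]
  [-6, -14, -18, 0]
D(1):
  [0, -∞, -∞, -6]
  [-4, 0, -∞, -10]
  [-1, -20, 0, -7]
  [-6, -14, -18, 0]
D(2):
  [0, -∞, -∞, -6]
  [-4, 0, -∞, -10]
  [-1, -20, 0, -7]
  [-6, -14, -18, 0]
D(3):
  [0, -∞, -∞, -6]
  [-4, 0, -∞, -10]
  [-1, -20, 0, -7]
  [-6, -14, -18, 0]
D(4):
  [0, -20, -24, -6]
  [-4, 0, -28, -10]
  [-1, -20, 0, -7]
  [-6, -14, -18, 0]
Answer: C*[3][2] = -20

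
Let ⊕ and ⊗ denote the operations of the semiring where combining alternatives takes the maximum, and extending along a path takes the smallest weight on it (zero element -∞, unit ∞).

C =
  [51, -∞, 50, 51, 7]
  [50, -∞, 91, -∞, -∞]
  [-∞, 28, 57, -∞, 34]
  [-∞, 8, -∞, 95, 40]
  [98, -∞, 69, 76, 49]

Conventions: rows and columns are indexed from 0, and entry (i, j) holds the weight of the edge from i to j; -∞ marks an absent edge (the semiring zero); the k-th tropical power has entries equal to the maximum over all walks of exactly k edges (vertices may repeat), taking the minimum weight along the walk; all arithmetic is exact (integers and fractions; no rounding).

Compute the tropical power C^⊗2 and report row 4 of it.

C^⊗2:
  [51, 28, 50, 51, 40]
  [50, 28, 57, 50, 34]
  [34, 28, 57, 34, 34]
  [40, 8, 40, 95, 40]
  [51, 28, 57, 76, 49]
Answer: row 4 of C^⊗2 = [51, 28, 57, 76, 49]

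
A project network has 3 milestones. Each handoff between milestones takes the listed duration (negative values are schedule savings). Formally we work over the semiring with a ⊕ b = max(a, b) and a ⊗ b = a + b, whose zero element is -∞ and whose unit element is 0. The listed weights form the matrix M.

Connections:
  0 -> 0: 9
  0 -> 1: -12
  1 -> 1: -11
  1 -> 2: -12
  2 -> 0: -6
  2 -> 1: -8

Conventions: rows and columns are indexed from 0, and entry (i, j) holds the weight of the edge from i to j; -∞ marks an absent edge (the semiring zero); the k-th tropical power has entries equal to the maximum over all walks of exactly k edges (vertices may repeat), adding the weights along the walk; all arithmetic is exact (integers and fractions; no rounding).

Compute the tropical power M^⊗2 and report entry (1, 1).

M^⊗2:
  [18, -3, -24]
  [-18, -20, -23]
  [3, -18, -20]
Key observation: the optimum is the walk 1->2->1, with weight (-12) + (-8) = -20.
Optimal value attained by: walk 1->2->1.
Answer: (M^⊗2)[1][1] = -20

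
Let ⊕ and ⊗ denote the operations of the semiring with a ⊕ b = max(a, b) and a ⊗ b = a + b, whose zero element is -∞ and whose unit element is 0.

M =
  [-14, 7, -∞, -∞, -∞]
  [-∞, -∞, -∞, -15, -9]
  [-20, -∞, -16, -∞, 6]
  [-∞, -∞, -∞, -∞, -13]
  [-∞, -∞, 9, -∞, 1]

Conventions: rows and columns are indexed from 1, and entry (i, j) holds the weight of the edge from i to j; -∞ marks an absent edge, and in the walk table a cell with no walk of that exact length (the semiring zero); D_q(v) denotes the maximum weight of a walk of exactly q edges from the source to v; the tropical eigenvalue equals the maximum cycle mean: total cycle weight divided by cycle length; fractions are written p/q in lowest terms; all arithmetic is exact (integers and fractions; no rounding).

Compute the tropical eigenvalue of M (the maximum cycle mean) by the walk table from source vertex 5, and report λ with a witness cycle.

q=0: [-∞, -∞, -∞, -∞, 0]
q=1: [-∞, -∞, 9, -∞, 1]
q=2: [-11, -∞, 10, -∞, 15]
q=3: [-10, -4, 24, -∞, 16]
q=4: [4, -3, 25, -19, 30]
q=5: [5, 11, 39, -18, 31]
Optimal cycle mean attained by: cycle 3->5->3, total 6 + 9, length 2.
Answer: λ = 15/2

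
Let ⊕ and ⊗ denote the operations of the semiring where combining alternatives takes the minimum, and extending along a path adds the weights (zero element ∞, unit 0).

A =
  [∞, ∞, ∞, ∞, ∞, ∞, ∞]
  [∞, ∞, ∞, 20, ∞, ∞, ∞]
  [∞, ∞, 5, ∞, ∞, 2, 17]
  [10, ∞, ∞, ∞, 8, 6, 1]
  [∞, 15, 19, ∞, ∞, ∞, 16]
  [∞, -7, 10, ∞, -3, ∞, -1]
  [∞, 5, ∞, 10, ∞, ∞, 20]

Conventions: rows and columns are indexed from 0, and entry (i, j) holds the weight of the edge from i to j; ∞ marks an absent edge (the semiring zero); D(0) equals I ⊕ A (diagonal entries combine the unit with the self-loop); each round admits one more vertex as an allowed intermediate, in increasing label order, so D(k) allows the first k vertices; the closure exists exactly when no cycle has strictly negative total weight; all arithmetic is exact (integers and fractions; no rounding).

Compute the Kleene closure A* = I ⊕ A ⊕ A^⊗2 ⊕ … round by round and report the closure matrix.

D(0):
  [0, ∞, ∞, ∞, ∞, ∞, ∞]
  [∞, 0, ∞, 20, ∞, ∞, ∞]
  [∞, ∞, 0, ∞, ∞, 2, 17]
  [10, ∞, ∞, 0, 8, 6, 1]
  [∞, 15, 19, ∞, 0, ∞, 16]
  [∞, -7, 10, ∞, -3, 0, -1]
  [∞, 5, ∞, 10, ∞, ∞, 0]
D(1):
  [0, ∞, ∞, ∞, ∞, ∞, ∞]
  [∞, 0, ∞, 20, ∞, ∞, ∞]
  [∞, ∞, 0, ∞, ∞, 2, 17]
  [10, ∞, ∞, 0, 8, 6, 1]
  [∞, 15, 19, ∞, 0, ∞, 16]
  [∞, -7, 10, ∞, -3, 0, -1]
  [∞, 5, ∞, 10, ∞, ∞, 0]
D(2):
  [0, ∞, ∞, ∞, ∞, ∞, ∞]
  [∞, 0, ∞, 20, ∞, ∞, ∞]
  [∞, ∞, 0, ∞, ∞, 2, 17]
  [10, ∞, ∞, 0, 8, 6, 1]
  [∞, 15, 19, 35, 0, ∞, 16]
  [∞, -7, 10, 13, -3, 0, -1]
  [∞, 5, ∞, 10, ∞, ∞, 0]
D(3):
  [0, ∞, ∞, ∞, ∞, ∞, ∞]
  [∞, 0, ∞, 20, ∞, ∞, ∞]
  [∞, ∞, 0, ∞, ∞, 2, 17]
  [10, ∞, ∞, 0, 8, 6, 1]
  [∞, 15, 19, 35, 0, 21, 16]
  [∞, -7, 10, 13, -3, 0, -1]
  [∞, 5, ∞, 10, ∞, ∞, 0]
D(4):
  [0, ∞, ∞, ∞, ∞, ∞, ∞]
  [30, 0, ∞, 20, 28, 26, 21]
  [∞, ∞, 0, ∞, ∞, 2, 17]
  [10, ∞, ∞, 0, 8, 6, 1]
  [45, 15, 19, 35, 0, 21, 16]
  [23, -7, 10, 13, -3, 0, -1]
  [20, 5, ∞, 10, 18, 16, 0]
D(5):
  [0, ∞, ∞, ∞, ∞, ∞, ∞]
  [30, 0, 47, 20, 28, 26, 21]
  [∞, ∞, 0, ∞, ∞, 2, 17]
  [10, 23, 27, 0, 8, 6, 1]
  [45, 15, 19, 35, 0, 21, 16]
  [23, -7, 10, 13, -3, 0, -1]
  [20, 5, 37, 10, 18, 16, 0]
D(6):
  [0, ∞, ∞, ∞, ∞, ∞, ∞]
  [30, 0, 36, 20, 23, 26, 21]
  [25, -5, 0, 15, -1, 2, 1]
  [10, -1, 16, 0, 3, 6, 1]
  [44, 14, 19, 34, 0, 21, 16]
  [23, -7, 10, 13, -3, 0, -1]
  [20, 5, 26, 10, 13, 16, 0]
D(7):
  [0, ∞, ∞, ∞, ∞, ∞, ∞]
  [30, 0, 36, 20, 23, 26, 21]
  [21, -5, 0, 11, -1, 2, 1]
  [10, -1, 16, 0, 3, 6, 1]
  [36, 14, 19, 26, 0, 21, 16]
  [19, -7, 10, 9, -3, 0, -1]
  [20, 5, 26, 10, 13, 16, 0]
Answer: A* = [[0, ∞, ∞, ∞, ∞, ∞, ∞], [30, 0, 36, 20, 23, 26, 21], [21, -5, 0, 11, -1, 2, 1], [10, -1, 16, 0, 3, 6, 1], [36, 14, 19, 26, 0, 21, 16], [19, -7, 10, 9, -3, 0, -1], [20, 5, 26, 10, 13, 16, 0]]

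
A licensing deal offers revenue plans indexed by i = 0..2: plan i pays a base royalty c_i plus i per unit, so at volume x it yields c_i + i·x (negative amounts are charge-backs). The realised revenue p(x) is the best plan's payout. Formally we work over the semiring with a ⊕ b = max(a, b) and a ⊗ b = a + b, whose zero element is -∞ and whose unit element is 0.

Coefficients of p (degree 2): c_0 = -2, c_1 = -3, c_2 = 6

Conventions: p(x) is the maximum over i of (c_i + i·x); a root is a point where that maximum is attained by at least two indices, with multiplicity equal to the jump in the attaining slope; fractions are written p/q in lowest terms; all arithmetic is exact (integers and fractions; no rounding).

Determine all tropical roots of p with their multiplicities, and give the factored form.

hull edge (i=0, c=-2) to (i=2, c=6): slope 4, span 2
Factored form: p(x) = 6 ⊗ (x ⊕ (-4)) ⊗ (x ⊕ (-4))
Answer: roots = -4 (mult 2)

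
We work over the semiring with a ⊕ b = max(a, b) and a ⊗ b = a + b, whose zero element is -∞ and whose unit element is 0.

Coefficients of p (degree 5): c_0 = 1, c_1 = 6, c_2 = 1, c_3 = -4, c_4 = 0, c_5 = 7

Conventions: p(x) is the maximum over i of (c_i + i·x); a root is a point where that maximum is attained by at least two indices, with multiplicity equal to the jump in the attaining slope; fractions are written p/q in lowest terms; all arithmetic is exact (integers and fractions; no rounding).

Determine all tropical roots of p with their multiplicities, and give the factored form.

hull edge (i=0, c=1) to (i=1, c=6): slope 5, span 1
hull edge (i=1, c=6) to (i=5, c=7): slope 1/4, span 4
Factored form: p(x) = 7 ⊗ (x ⊕ (-5)) ⊗ (x ⊕ (-1/4)) ⊗ (x ⊕ (-1/4)) ⊗ (x ⊕ (-1/4)) ⊗ (x ⊕ (-1/4))
Answer: roots = -5 (mult 1), -1/4 (mult 4)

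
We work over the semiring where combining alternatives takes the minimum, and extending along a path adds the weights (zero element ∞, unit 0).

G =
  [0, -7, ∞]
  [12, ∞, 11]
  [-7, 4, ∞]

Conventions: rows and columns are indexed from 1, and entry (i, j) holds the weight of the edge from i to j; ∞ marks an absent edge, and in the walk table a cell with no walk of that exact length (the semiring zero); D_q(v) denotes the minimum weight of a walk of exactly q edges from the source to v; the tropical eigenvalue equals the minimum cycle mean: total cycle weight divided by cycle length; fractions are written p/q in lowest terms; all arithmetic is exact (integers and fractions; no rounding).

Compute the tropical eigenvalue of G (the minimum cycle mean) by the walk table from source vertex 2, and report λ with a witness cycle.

q=0: [∞, 0, ∞]
q=1: [12, ∞, 11]
q=2: [4, 5, ∞]
q=3: [4, -3, 16]
Optimal cycle mean attained by: cycle 1->2->3->1, total (-7) + 11 + (-7), length 3.
Answer: λ = -1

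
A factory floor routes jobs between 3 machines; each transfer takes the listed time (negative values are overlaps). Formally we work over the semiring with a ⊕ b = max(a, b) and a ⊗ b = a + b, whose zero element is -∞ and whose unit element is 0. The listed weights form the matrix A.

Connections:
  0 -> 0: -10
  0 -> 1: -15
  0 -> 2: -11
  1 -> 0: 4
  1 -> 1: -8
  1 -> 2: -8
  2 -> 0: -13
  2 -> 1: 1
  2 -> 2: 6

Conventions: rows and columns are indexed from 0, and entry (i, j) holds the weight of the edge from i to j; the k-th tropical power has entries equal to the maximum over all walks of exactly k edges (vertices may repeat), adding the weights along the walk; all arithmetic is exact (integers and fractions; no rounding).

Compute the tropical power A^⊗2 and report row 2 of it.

A^⊗2:
  [-11, -10, -5]
  [-4, -7, -2]
  [5, 7, 12]
Answer: row 2 of A^⊗2 = [5, 7, 12]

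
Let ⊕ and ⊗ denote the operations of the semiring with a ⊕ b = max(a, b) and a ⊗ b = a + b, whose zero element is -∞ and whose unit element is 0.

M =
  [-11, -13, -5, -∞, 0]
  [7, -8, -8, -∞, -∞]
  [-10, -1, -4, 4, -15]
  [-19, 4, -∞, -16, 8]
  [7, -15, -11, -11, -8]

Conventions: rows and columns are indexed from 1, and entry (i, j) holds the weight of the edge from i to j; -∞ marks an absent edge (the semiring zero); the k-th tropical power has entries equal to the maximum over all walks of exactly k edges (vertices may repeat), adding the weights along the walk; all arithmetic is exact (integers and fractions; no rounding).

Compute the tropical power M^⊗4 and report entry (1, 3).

M^⊗2:
  [7, -6, -9, -1, -8]
  [-1, -6, 2, -4, 7]
  [6, 8, -8, 0, 12]
  [15, -4, -3, -3, 0]
  [-1, -6, 2, -7, 7]
M^⊗3:
  [1, 3, 2, -5, 7]
  [14, 1, -2, 6, 4]
  [19, 4, 1, 1, 8]
  [7, 2, 10, 1, 15]
  [14, 1, -2, 6, 1]
M^⊗4:
  [14, 1, -2, 6, 3]
  [11, 10, 9, 2, 14]
  [15, 6, 14, 5, 19]
  [22, 9, 6, 14, 9]
  [8, 10, 9, 2, 14]
Key observation: the optimum is the walk 1->5->1->3->3, with weight 0 + 7 + (-5) + (-4) = -2.
Optimal value attained by: walk 1->5->1->3->3.
Answer: (M^⊗4)[1][3] = -2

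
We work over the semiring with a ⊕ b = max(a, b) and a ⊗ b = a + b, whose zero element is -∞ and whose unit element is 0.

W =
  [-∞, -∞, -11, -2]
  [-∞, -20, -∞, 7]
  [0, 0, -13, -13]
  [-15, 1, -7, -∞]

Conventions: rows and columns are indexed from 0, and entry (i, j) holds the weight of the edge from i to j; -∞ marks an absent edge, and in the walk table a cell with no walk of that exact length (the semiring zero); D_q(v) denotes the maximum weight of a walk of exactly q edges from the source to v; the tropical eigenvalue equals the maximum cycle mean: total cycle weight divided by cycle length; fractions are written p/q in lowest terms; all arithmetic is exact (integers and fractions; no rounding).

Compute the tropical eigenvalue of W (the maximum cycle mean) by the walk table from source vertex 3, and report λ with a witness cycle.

q=0: [-∞, -∞, -∞, 0]
q=1: [-15, 1, -7, -∞]
q=2: [-7, -7, -20, 8]
q=3: [-7, 9, 1, 0]
q=4: [1, 1, -7, 16]
Optimal cycle mean attained by: cycle 1->3->1, total 7 + 1, length 2.
Answer: λ = 4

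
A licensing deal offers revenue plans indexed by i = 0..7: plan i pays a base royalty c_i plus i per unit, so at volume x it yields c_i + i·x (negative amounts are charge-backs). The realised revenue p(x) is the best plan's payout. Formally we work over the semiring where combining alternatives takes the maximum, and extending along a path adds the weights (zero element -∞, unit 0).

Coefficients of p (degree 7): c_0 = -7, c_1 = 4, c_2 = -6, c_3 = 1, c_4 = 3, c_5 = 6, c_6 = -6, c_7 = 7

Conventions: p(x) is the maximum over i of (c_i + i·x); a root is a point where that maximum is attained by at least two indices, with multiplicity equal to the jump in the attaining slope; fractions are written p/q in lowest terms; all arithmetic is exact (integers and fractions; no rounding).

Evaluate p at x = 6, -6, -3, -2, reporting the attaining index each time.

p(6) = max(-7+0·6=-7, 4+1·6=10, -6+2·6=6, 1+3·6=19, 3+4·6=27, 6+5·6=36, -6+6·6=30, 7+7·6=49) = 49 (attained by i=7)
p(-6) = max(-7+0·(-6)=-7, 4+1·(-6)=-2, -6+2·(-6)=-18, 1+3·(-6)=-17, 3+4·(-6)=-21, 6+5·(-6)=-24, -6+6·(-6)=-42, 7+7·(-6)=-35) = -2 (attained by i=1)
p(-3) = max(-7+0·(-3)=-7, 4+1·(-3)=1, -6+2·(-3)=-12, 1+3·(-3)=-8, 3+4·(-3)=-9, 6+5·(-3)=-9, -6+6·(-3)=-24, 7+7·(-3)=-14) = 1 (attained by i=1)
p(-2) = max(-7+0·(-2)=-7, 4+1·(-2)=2, -6+2·(-2)=-10, 1+3·(-2)=-5, 3+4·(-2)=-5, 6+5·(-2)=-4, -6+6·(-2)=-18, 7+7·(-2)=-7) = 2 (attained by i=1)
Answer: p(6) = 49; p(-6) = -2; p(-3) = 1; p(-2) = 2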